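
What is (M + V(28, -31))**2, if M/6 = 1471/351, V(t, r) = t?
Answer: 38663524/13689 ≈ 2824.4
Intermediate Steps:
M = 2942/117 (M = 6*(1471/351) = 2942/117 ≈ 25.145)
(M + V(28, -31))**2 = (2942/117 + 28)**2 = (6218/117)**2 = 38663524/13689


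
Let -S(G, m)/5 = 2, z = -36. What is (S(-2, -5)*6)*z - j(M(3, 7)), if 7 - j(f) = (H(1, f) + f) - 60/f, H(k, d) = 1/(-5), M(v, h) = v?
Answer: 10679/5 ≈ 2135.8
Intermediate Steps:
S(G, m) = -10 (S(G, m) = -5*2 = -10)
H(k, d) = -1/5
j(f) = 36/5 - f + 60/f (j(f) = 7 - ((-1/5 + f) - 60/f) = 7 - (-1/5 + f - 60/f) = 7 + (1/5 - f + 60/f) = 36/5 - f + 60/f)
(S(-2, -5)*6)*z - j(M(3, 7)) = -10*6*(-36) - (36/5 - 1*3 + 60/3) = -60*(-36) - (36/5 - 3 + 60*(1/3)) = 2160 - (36/5 - 3 + 20) = 2160 - 1*121/5 = 2160 - 121/5 = 10679/5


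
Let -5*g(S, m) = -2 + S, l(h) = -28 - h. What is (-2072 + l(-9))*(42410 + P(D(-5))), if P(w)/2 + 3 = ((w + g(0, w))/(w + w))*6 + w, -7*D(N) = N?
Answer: -15520631508/175 ≈ -8.8689e+7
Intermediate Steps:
D(N) = -N/7
g(S, m) = 2/5 - S/5 (g(S, m) = -(-2 + S)/5 = 2/5 - S/5)
P(w) = -6 + 2*w + 6*(2/5 + w)/w (P(w) = -6 + 2*(((w + (2/5 - 1/5*0))/(w + w))*6 + w) = -6 + 2*(((w + (2/5 + 0))/((2*w)))*6 + w) = -6 + 2*(((w + 2/5)*(1/(2*w)))*6 + w) = -6 + 2*(((2/5 + w)*(1/(2*w)))*6 + w) = -6 + 2*(((2/5 + w)/(2*w))*6 + w) = -6 + 2*(3*(2/5 + w)/w + w) = -6 + 2*(w + 3*(2/5 + w)/w) = -6 + (2*w + 6*(2/5 + w)/w) = -6 + 2*w + 6*(2/5 + w)/w)
(-2072 + l(-9))*(42410 + P(D(-5))) = (-2072 + (-28 - 1*(-9)))*(42410 + (2*(-1/7*(-5)) + 12/(5*((-1/7*(-5)))))) = (-2072 + (-28 + 9))*(42410 + (2*(5/7) + 12/(5*(5/7)))) = (-2072 - 19)*(42410 + (10/7 + (12/5)*(7/5))) = -2091*(42410 + (10/7 + 84/25)) = -2091*(42410 + 838/175) = -2091*7422588/175 = -15520631508/175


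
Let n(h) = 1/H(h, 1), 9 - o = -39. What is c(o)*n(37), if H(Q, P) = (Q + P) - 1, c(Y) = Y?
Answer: 48/37 ≈ 1.2973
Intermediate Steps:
o = 48 (o = 9 - 1*(-39) = 9 + 39 = 48)
H(Q, P) = -1 + P + Q (H(Q, P) = (P + Q) - 1 = -1 + P + Q)
n(h) = 1/h (n(h) = 1/(-1 + 1 + h) = 1/h)
c(o)*n(37) = 48/37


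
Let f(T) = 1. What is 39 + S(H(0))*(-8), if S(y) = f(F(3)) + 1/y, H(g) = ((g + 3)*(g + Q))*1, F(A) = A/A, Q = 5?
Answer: 457/15 ≈ 30.467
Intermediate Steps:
F(A) = 1
H(g) = (3 + g)*(5 + g) (H(g) = ((g + 3)*(g + 5))*1 = ((3 + g)*(5 + g))*1 = (3 + g)*(5 + g))
S(y) = 1 + 1/y
39 + S(H(0))*(-8) = 39 + ((1 + (15 + 0**2 + 8*0))/(15 + 0**2 + 8*0))*(-8) = 39 + ((1 + (15 + 0 + 0))/(15 + 0 + 0))*(-8) = 39 + ((1 + 15)/15)*(-8) = 39 + ((1/15)*16)*(-8) = 39 + (16/15)*(-8) = 39 - 128/15 = 457/15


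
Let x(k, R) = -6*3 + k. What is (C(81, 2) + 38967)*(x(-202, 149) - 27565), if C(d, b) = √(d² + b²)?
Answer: -1082698095 - 27785*√6565 ≈ -1.0849e+9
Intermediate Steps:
x(k, R) = -18 + k
C(d, b) = √(b² + d²)
(C(81, 2) + 38967)*(x(-202, 149) - 27565) = (√(2² + 81²) + 38967)*((-18 - 202) - 27565) = (√(4 + 6561) + 38967)*(-220 - 27565) = (√6565 + 38967)*(-27785) = (38967 + √6565)*(-27785) = -1082698095 - 27785*√6565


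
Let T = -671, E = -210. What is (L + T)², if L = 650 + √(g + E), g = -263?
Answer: (21 - I*√473)² ≈ -32.0 - 913.44*I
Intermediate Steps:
L = 650 + I*√473 (L = 650 + √(-263 - 210) = 650 + √(-473) = 650 + I*√473 ≈ 650.0 + 21.749*I)
(L + T)² = ((650 + I*√473) - 671)² = (-21 + I*√473)²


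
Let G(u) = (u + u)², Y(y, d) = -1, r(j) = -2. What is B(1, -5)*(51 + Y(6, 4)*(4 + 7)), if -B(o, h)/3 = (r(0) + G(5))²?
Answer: -1152480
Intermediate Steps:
G(u) = 4*u² (G(u) = (2*u)² = 4*u²)
B(o, h) = -28812 (B(o, h) = -3*(-2 + 4*5²)² = -3*(-2 + 4*25)² = -3*(-2 + 100)² = -3*98² = -3*9604 = -28812)
B(1, -5)*(51 + Y(6, 4)*(4 + 7)) = -28812*(51 - (4 + 7)) = -28812*(51 - 1*11) = -28812*(51 - 11) = -28812*40 = -1152480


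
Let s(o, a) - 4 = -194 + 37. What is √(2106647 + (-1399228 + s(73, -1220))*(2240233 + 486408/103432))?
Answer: I*√524034227609333084315/12929 ≈ 1.7706e+6*I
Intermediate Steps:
s(o, a) = -153 (s(o, a) = 4 + (-194 + 37) = 4 - 157 = -153)
√(2106647 + (-1399228 + s(73, -1220))*(2240233 + 486408/103432)) = √(2106647 + (-1399228 - 153)*(2240233 + 486408/103432)) = √(2106647 - 1399381*(2240233 + 486408*(1/103432))) = √(2106647 - 1399381*(2240233 + 60801/12929)) = √(2106647 - 1399381*28964033258/12929) = √(2106647 - 40531717824613298/12929) = √(-40531690587774235/12929) = I*√524034227609333084315/12929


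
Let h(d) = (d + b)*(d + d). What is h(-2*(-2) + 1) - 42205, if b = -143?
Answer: -43585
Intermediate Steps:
h(d) = 2*d*(-143 + d) (h(d) = (d - 143)*(d + d) = (-143 + d)*(2*d) = 2*d*(-143 + d))
h(-2*(-2) + 1) - 42205 = 2*(-2*(-2) + 1)*(-143 + (-2*(-2) + 1)) - 42205 = 2*(4 + 1)*(-143 + (4 + 1)) - 42205 = 2*5*(-143 + 5) - 42205 = 2*5*(-138) - 42205 = -1380 - 42205 = -43585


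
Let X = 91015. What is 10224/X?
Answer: 10224/91015 ≈ 0.11233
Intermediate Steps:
10224/X = 10224/91015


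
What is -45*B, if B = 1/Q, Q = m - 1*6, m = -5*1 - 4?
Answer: 3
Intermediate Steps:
m = -9 (m = -5 - 4 = -9)
Q = -15 (Q = -9 - 1*6 = -9 - 6 = -15)
B = -1/15 (B = 1/(-15) = -1/15 ≈ -0.066667)
-45*B = -45*(-1/15) = 3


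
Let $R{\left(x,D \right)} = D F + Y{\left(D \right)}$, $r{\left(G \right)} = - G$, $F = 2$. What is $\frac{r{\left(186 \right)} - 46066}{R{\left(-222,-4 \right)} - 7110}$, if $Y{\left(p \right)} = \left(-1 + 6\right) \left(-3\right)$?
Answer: $\frac{46252}{7133} \approx 6.4842$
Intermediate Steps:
$Y{\left(p \right)} = -15$ ($Y{\left(p \right)} = 5 \left(-3\right) = -15$)
$R{\left(x,D \right)} = -15 + 2 D$ ($R{\left(x,D \right)} = D 2 - 15 = 2 D - 15 = -15 + 2 D$)
$\frac{r{\left(186 \right)} - 46066}{R{\left(-222,-4 \right)} - 7110} = \frac{\left(-1\right) 186 - 46066}{\left(-15 + 2 \left(-4\right)\right) - 7110} = \frac{-186 - 46066}{\left(-15 - 8\right) - 7110} = - \frac{46252}{-23 - 7110} = - \frac{46252}{-7133} = \left(-46252\right) \left(- \frac{1}{7133}\right) = \frac{46252}{7133}$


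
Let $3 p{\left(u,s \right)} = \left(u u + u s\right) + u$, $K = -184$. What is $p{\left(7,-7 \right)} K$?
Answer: $- \frac{1288}{3} \approx -429.33$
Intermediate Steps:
$p{\left(u,s \right)} = \frac{u}{3} + \frac{u^{2}}{3} + \frac{s u}{3}$ ($p{\left(u,s \right)} = \frac{\left(u u + u s\right) + u}{3} = \frac{\left(u^{2} + s u\right) + u}{3} = \frac{u + u^{2} + s u}{3} = \frac{u}{3} + \frac{u^{2}}{3} + \frac{s u}{3}$)
$p{\left(7,-7 \right)} K = \frac{1}{3} \cdot 7 \left(1 - 7 + 7\right) \left(-184\right) = \frac{1}{3} \cdot 7 \cdot 1 \left(-184\right) = \frac{7}{3} \left(-184\right) = - \frac{1288}{3}$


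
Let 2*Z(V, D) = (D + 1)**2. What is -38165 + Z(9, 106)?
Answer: -64881/2 ≈ -32441.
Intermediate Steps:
Z(V, D) = (1 + D)**2/2 (Z(V, D) = (D + 1)**2/2 = (1 + D)**2/2)
-38165 + Z(9, 106) = -38165 + (1 + 106)**2/2 = -38165 + (1/2)*107**2 = -38165 + (1/2)*11449 = -38165 + 11449/2 = -64881/2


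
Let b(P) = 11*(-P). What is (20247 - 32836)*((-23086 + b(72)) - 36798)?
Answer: 763850164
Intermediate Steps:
b(P) = -11*P
(20247 - 32836)*((-23086 + b(72)) - 36798) = (20247 - 32836)*((-23086 - 11*72) - 36798) = -12589*((-23086 - 792) - 36798) = -12589*(-23878 - 36798) = -12589*(-60676) = 763850164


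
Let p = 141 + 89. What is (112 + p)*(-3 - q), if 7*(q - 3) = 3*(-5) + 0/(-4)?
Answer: -9234/7 ≈ -1319.1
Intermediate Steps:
q = 6/7 (q = 3 + (3*(-5) + 0/(-4))/7 = 3 + (-15 + 0*(-¼))/7 = 3 + (-15 + 0)/7 = 3 + (⅐)*(-15) = 3 - 15/7 = 6/7 ≈ 0.85714)
p = 230
(112 + p)*(-3 - q) = (112 + 230)*(-3 - 1*6/7) = 342*(-3 - 6/7) = 342*(-27/7) = -9234/7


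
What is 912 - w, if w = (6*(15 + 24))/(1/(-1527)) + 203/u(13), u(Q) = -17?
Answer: 6090113/17 ≈ 3.5824e+5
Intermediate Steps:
w = -6074609/17 (w = (6*(15 + 24))/(1/(-1527)) + 203/(-17) = (6*39)/(-1/1527) + 203*(-1/17) = 234*(-1527) - 203/17 = -357318 - 203/17 = -6074609/17 ≈ -3.5733e+5)
912 - w = 912 - 1*(-6074609/17) = 912 + 6074609/17 = 6090113/17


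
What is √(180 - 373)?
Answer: I*√193 ≈ 13.892*I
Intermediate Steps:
√(180 - 373) = √(-193) = I*√193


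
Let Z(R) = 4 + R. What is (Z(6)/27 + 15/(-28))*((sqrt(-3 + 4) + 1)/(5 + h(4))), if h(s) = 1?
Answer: -125/2268 ≈ -0.055115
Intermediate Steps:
(Z(6)/27 + 15/(-28))*((sqrt(-3 + 4) + 1)/(5 + h(4))) = ((4 + 6)/27 + 15/(-28))*((sqrt(-3 + 4) + 1)/(5 + 1)) = (10*(1/27) + 15*(-1/28))*((sqrt(1) + 1)/6) = (10/27 - 15/28)*((1 + 1)*(1/6)) = -125/(378*6) = -125/756*1/3 = -125/2268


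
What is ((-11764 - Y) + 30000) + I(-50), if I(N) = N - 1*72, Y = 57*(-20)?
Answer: 19254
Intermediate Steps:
Y = -1140
I(N) = -72 + N (I(N) = N - 72 = -72 + N)
((-11764 - Y) + 30000) + I(-50) = ((-11764 - 1*(-1140)) + 30000) + (-72 - 50) = ((-11764 + 1140) + 30000) - 122 = (-10624 + 30000) - 122 = 19376 - 122 = 19254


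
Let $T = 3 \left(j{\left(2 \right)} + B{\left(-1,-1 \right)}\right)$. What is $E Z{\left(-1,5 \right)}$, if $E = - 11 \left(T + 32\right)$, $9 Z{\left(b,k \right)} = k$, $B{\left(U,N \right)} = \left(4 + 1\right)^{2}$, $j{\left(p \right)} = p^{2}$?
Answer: $- \frac{6545}{9} \approx -727.22$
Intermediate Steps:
$B{\left(U,N \right)} = 25$ ($B{\left(U,N \right)} = 5^{2} = 25$)
$Z{\left(b,k \right)} = \frac{k}{9}$
$T = 87$ ($T = 3 \left(2^{2} + 25\right) = 3 \left(4 + 25\right) = 3 \cdot 29 = 87$)
$E = -1309$ ($E = - 11 \left(87 + 32\right) = \left(-11\right) 119 = -1309$)
$E Z{\left(-1,5 \right)} = - 1309 \cdot \frac{1}{9} \cdot 5 = \left(-1309\right) \frac{5}{9} = - \frac{6545}{9}$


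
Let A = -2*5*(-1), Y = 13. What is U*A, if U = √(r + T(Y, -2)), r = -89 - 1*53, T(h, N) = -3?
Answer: 10*I*√145 ≈ 120.42*I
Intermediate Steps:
A = 10 (A = -10*(-1) = 10)
r = -142 (r = -89 - 53 = -142)
U = I*√145 (U = √(-142 - 3) = √(-145) = I*√145 ≈ 12.042*I)
U*A = (I*√145)*10 = 10*I*√145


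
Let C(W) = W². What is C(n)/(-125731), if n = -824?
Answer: -678976/125731 ≈ -5.4002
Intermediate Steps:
C(n)/(-125731) = (-824)²/(-125731) = 678976*(-1/125731) = -678976/125731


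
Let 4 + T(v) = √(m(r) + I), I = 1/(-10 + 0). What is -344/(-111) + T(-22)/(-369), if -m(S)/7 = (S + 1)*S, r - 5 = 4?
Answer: 42460/13653 - I*√63010/3690 ≈ 3.1099 - 0.068027*I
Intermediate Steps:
r = 9 (r = 5 + 4 = 9)
m(S) = -7*S*(1 + S) (m(S) = -7*(S + 1)*S = -7*(1 + S)*S = -7*S*(1 + S))
I = -⅒ (I = 1/(-10) = -⅒ ≈ -0.10000)
T(v) = -4 + I*√63010/10 (T(v) = -4 + √(-7*9*(1 + 9) - ⅒) = -4 + √(-7*9*10 - ⅒) = -4 + √(-630 - ⅒) = -4 + √(-6301/10) = -4 + I*√63010/10)
-344/(-111) + T(-22)/(-369) = -344/(-111) + (-4 + I*√63010/10)/(-369) = -344*(-1/111) + (-4 + I*√63010/10)*(-1/369) = 344/111 + (4/369 - I*√63010/3690) = 42460/13653 - I*√63010/3690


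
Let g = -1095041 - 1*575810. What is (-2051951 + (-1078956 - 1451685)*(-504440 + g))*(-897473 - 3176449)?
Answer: -22426445789722832760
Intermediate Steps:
g = -1670851 (g = -1095041 - 575810 = -1670851)
(-2051951 + (-1078956 - 1451685)*(-504440 + g))*(-897473 - 3176449) = (-2051951 + (-1078956 - 1451685)*(-504440 - 1670851))*(-897473 - 3176449) = (-2051951 - 2530641*(-2175291))*(-4073922) = (-2051951 + 5504880591531)*(-4073922) = 5504878539580*(-4073922) = -22426445789722832760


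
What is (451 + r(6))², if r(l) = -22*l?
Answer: 101761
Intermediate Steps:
(451 + r(6))² = (451 - 22*6)² = (451 - 132)² = 319² = 101761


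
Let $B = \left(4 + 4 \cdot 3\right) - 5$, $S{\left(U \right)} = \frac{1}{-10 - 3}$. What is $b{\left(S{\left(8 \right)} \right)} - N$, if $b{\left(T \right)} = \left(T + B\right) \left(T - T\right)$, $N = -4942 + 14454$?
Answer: $-9512$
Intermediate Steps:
$S{\left(U \right)} = - \frac{1}{13}$ ($S{\left(U \right)} = \frac{1}{-13} = - \frac{1}{13}$)
$B = 11$ ($B = \left(4 + 12\right) - 5 = 16 - 5 = 11$)
$N = 9512$
$b{\left(T \right)} = 0$ ($b{\left(T \right)} = \left(T + 11\right) \left(T - T\right) = \left(11 + T\right) 0 = 0$)
$b{\left(S{\left(8 \right)} \right)} - N = 0 - 9512 = -9512$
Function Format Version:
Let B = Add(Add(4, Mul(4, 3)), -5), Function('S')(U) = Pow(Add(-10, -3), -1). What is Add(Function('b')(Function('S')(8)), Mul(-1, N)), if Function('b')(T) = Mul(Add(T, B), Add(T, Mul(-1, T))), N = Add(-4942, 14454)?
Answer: -9512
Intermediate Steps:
Function('S')(U) = Rational(-1, 13) (Function('S')(U) = Pow(-13, -1) = Rational(-1, 13))
B = 11 (B = Add(Add(4, 12), -5) = Add(16, -5) = 11)
N = 9512
Function('b')(T) = 0 (Function('b')(T) = Mul(Add(T, 11), Add(T, Mul(-1, T))) = Mul(Add(11, T), 0) = 0)
Add(Function('b')(Function('S')(8)), Mul(-1, N)) = Add(0, Mul(-1, 9512)) = Add(0, -9512) = -9512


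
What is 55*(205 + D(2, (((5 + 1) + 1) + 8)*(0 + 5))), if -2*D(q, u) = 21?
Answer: 21395/2 ≈ 10698.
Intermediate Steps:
D(q, u) = -21/2 (D(q, u) = -½*21 = -21/2)
55*(205 + D(2, (((5 + 1) + 1) + 8)*(0 + 5))) = 55*(205 - 21/2) = 55*(389/2) = 21395/2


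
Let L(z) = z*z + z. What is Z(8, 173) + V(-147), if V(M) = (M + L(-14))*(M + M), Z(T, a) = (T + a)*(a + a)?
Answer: 52336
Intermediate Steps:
L(z) = z + z**2 (L(z) = z**2 + z = z + z**2)
Z(T, a) = 2*a*(T + a) (Z(T, a) = (T + a)*(2*a) = 2*a*(T + a))
V(M) = 2*M*(182 + M) (V(M) = (M - 14*(1 - 14))*(M + M) = (M - 14*(-13))*(2*M) = (M + 182)*(2*M) = (182 + M)*(2*M) = 2*M*(182 + M))
Z(8, 173) + V(-147) = 2*173*(8 + 173) + 2*(-147)*(182 - 147) = 2*173*181 + 2*(-147)*35 = 62626 - 10290 = 52336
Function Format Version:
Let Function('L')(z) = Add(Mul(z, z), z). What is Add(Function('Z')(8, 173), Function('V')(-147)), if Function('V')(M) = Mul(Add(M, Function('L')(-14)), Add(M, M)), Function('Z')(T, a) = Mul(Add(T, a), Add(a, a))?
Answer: 52336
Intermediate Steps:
Function('L')(z) = Add(z, Pow(z, 2)) (Function('L')(z) = Add(Pow(z, 2), z) = Add(z, Pow(z, 2)))
Function('Z')(T, a) = Mul(2, a, Add(T, a)) (Function('Z')(T, a) = Mul(Add(T, a), Mul(2, a)) = Mul(2, a, Add(T, a)))
Function('V')(M) = Mul(2, M, Add(182, M)) (Function('V')(M) = Mul(Add(M, Mul(-14, Add(1, -14))), Add(M, M)) = Mul(Add(M, Mul(-14, -13)), Mul(2, M)) = Mul(Add(M, 182), Mul(2, M)) = Mul(Add(182, M), Mul(2, M)) = Mul(2, M, Add(182, M)))
Add(Function('Z')(8, 173), Function('V')(-147)) = Add(Mul(2, 173, Add(8, 173)), Mul(2, -147, Add(182, -147))) = Add(Mul(2, 173, 181), Mul(2, -147, 35)) = Add(62626, -10290) = 52336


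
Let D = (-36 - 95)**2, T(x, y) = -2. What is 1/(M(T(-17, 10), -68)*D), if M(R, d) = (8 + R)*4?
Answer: 1/411864 ≈ 2.4280e-6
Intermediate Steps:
M(R, d) = 32 + 4*R
D = 17161 (D = (-131)**2 = 17161)
1/(M(T(-17, 10), -68)*D) = 1/((32 + 4*(-2))*17161) = (1/17161)/(32 - 8) = (1/17161)/24 = (1/24)*(1/17161) = 1/411864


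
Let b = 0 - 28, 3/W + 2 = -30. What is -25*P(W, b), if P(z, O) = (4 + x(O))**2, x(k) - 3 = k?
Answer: -11025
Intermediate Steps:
W = -3/32 (W = 3/(-2 - 30) = 3/(-32) = 3*(-1/32) = -3/32 ≈ -0.093750)
b = -28
x(k) = 3 + k
P(z, O) = (7 + O)**2 (P(z, O) = (4 + (3 + O))**2 = (7 + O)**2)
-25*P(W, b) = -25*(7 - 28)**2 = -25*(-21)**2 = -25*441 = -11025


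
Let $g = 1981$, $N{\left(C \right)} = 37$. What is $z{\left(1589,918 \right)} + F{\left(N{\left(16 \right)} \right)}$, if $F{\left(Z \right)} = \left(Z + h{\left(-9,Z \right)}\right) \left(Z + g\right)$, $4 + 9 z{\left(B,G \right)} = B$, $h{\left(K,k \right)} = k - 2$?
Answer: $\frac{1309249}{9} \approx 1.4547 \cdot 10^{5}$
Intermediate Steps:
$h{\left(K,k \right)} = -2 + k$ ($h{\left(K,k \right)} = k - 2 = -2 + k$)
$z{\left(B,G \right)} = - \frac{4}{9} + \frac{B}{9}$
$F{\left(Z \right)} = \left(-2 + 2 Z\right) \left(1981 + Z\right)$ ($F{\left(Z \right)} = \left(Z + \left(-2 + Z\right)\right) \left(Z + 1981\right) = \left(-2 + 2 Z\right) \left(1981 + Z\right)$)
$z{\left(1589,918 \right)} + F{\left(N{\left(16 \right)} \right)} = \left(- \frac{4}{9} + \frac{1}{9} \cdot 1589\right) + \left(-3962 + 2 \cdot 37^{2} + 3960 \cdot 37\right) = \left(- \frac{4}{9} + \frac{1589}{9}\right) + \left(-3962 + 2 \cdot 1369 + 146520\right) = \frac{1585}{9} + \left(-3962 + 2738 + 146520\right) = \frac{1585}{9} + 145296 = \frac{1309249}{9}$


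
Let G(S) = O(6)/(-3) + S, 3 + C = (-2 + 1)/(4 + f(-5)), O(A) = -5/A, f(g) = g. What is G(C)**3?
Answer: -29791/5832 ≈ -5.1082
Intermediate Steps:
C = -2 (C = -3 + (-2 + 1)/(4 - 5) = -3 - 1/(-1) = -3 - 1*(-1) = -3 + 1 = -2)
G(S) = 5/18 + S (G(S) = -5/6/(-3) + S = -5*1/6*(-1/3) + S = -5/6*(-1/3) + S = 5/18 + S)
G(C)**3 = (5/18 - 2)**3 = (-31/18)**3 = -29791/5832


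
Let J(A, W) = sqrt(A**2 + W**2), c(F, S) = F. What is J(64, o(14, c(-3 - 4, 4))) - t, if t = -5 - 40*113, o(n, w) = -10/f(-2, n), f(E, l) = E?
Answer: 4525 + sqrt(4121) ≈ 4589.2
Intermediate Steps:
o(n, w) = 5 (o(n, w) = -10/(-2) = -10*(-1/2) = 5)
t = -4525 (t = -5 - 4520 = -4525)
J(64, o(14, c(-3 - 4, 4))) - t = sqrt(64**2 + 5**2) - 1*(-4525) = sqrt(4096 + 25) + 4525 = sqrt(4121) + 4525 = 4525 + sqrt(4121)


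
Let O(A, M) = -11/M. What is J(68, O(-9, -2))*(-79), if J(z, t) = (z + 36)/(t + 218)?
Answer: -16432/447 ≈ -36.761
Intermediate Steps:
J(z, t) = (36 + z)/(218 + t)
J(68, O(-9, -2))*(-79) = ((36 + 68)/(218 - 11/(-2)))*(-79) = (104/(218 - 11*(-½)))*(-79) = (104/(218 + 11/2))*(-79) = (104/(447/2))*(-79) = ((2/447)*104)*(-79) = (208/447)*(-79) = -16432/447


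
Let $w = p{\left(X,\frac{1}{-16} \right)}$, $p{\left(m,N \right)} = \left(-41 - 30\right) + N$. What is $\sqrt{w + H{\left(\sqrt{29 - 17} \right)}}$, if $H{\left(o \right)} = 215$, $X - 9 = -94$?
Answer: $\frac{7 \sqrt{47}}{4} \approx 11.997$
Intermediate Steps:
$X = -85$ ($X = 9 - 94 = -85$)
$p{\left(m,N \right)} = -71 + N$
$w = - \frac{1137}{16}$ ($w = -71 + \frac{1}{-16} = -71 - \frac{1}{16} = - \frac{1137}{16} \approx -71.063$)
$\sqrt{w + H{\left(\sqrt{29 - 17} \right)}} = \sqrt{- \frac{1137}{16} + 215} = \sqrt{\frac{2303}{16}} = \frac{7 \sqrt{47}}{4}$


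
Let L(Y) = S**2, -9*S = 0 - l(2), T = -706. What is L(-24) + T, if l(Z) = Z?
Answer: -57182/81 ≈ -705.95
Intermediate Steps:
S = 2/9 (S = -(0 - 1*2)/9 = -(0 - 2)/9 = -1/9*(-2) = 2/9 ≈ 0.22222)
L(Y) = 4/81 (L(Y) = (2/9)**2 = 4/81)
L(-24) + T = 4/81 - 706 = -57182/81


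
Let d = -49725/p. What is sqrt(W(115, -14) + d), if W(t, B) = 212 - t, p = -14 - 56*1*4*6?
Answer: sqrt(246410458)/1358 ≈ 11.559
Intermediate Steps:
p = -1358 (p = -14 - 224*6 = -14 - 56*24 = -14 - 1344 = -1358)
d = 49725/1358 (d = -49725/(-1358) = -49725*(-1/1358) = 49725/1358 ≈ 36.616)
sqrt(W(115, -14) + d) = sqrt((212 - 1*115) + 49725/1358) = sqrt((212 - 115) + 49725/1358) = sqrt(97 + 49725/1358) = sqrt(181451/1358) = sqrt(246410458)/1358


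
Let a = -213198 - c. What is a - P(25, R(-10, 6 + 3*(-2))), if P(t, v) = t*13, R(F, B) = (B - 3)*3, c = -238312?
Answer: 24789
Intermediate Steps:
a = 25114 (a = -213198 - 1*(-238312) = -213198 + 238312 = 25114)
R(F, B) = -9 + 3*B (R(F, B) = (-3 + B)*3 = -9 + 3*B)
P(t, v) = 13*t
a - P(25, R(-10, 6 + 3*(-2))) = 25114 - 13*25 = 25114 - 1*325 = 25114 - 325 = 24789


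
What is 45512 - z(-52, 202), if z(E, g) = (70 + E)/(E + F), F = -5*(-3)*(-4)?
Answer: 2548681/56 ≈ 45512.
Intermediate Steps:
F = -60 (F = 15*(-4) = -60)
z(E, g) = (70 + E)/(-60 + E) (z(E, g) = (70 + E)/(E - 60) = (70 + E)/(-60 + E))
45512 - z(-52, 202) = 45512 - (70 - 52)/(-60 - 52) = 45512 - 18/(-112) = 45512 - (-1)*18/112 = 45512 - 1*(-9/56) = 45512 + 9/56 = 2548681/56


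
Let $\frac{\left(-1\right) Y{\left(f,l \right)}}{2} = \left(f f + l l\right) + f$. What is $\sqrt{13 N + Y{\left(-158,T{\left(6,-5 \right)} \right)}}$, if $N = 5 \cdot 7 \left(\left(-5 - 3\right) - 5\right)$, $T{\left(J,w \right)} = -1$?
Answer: $i \sqrt{55529} \approx 235.65 i$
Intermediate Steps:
$Y{\left(f,l \right)} = - 2 f - 2 f^{2} - 2 l^{2}$ ($Y{\left(f,l \right)} = - 2 \left(\left(f f + l l\right) + f\right) = - 2 \left(\left(f^{2} + l^{2}\right) + f\right) = - 2 \left(f + f^{2} + l^{2}\right) = - 2 f - 2 f^{2} - 2 l^{2}$)
$N = -455$ ($N = 35 \left(-8 - 5\right) = 35 \left(-13\right) = -455$)
$\sqrt{13 N + Y{\left(-158,T{\left(6,-5 \right)} \right)}} = \sqrt{13 \left(-455\right) - \left(-316 + 2 + 49928\right)} = \sqrt{-5915 - 49614} = \sqrt{-55529} = i \sqrt{55529}$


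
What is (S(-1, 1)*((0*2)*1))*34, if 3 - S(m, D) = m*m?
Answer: 0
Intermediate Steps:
S(m, D) = 3 - m² (S(m, D) = 3 - m*m = 3 - m²)
(S(-1, 1)*((0*2)*1))*34 = ((3 - 1*(-1)²)*((0*2)*1))*34 = ((3 - 1*1)*(0*1))*34 = ((3 - 1)*0)*34 = (2*0)*34 = 0*34 = 0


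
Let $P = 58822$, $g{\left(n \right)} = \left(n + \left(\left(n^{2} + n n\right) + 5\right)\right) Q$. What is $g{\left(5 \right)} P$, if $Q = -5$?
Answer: $-17646600$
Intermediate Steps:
$g{\left(n \right)} = -25 - 10 n^{2} - 5 n$ ($g{\left(n \right)} = \left(n + \left(\left(n^{2} + n n\right) + 5\right)\right) \left(-5\right) = \left(n + \left(\left(n^{2} + n^{2}\right) + 5\right)\right) \left(-5\right) = \left(n + \left(2 n^{2} + 5\right)\right) \left(-5\right) = \left(n + \left(5 + 2 n^{2}\right)\right) \left(-5\right) = \left(5 + n + 2 n^{2}\right) \left(-5\right) = -25 - 10 n^{2} - 5 n$)
$g{\left(5 \right)} P = \left(-25 - 10 \cdot 5^{2} - 25\right) 58822 = \left(-25 - 250 - 25\right) 58822 = \left(-300\right) 58822 = -17646600$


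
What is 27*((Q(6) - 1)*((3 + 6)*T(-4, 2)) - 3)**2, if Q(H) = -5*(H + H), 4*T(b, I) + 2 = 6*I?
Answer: 204336027/4 ≈ 5.1084e+7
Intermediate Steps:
T(b, I) = -1/2 + 3*I/2 (T(b, I) = -1/2 + (6*I)/4 = -1/2 + 3*I/2)
Q(H) = -10*H
27*((Q(6) - 1)*((3 + 6)*T(-4, 2)) - 3)**2 = 27*((-10*6 - 1)*((3 + 6)*(-1/2 + (3/2)*2)) - 3)**2 = 27*((-60 - 1)*(9*(-1/2 + 3)) - 3)**2 = 27*(-549*5/2 - 3)**2 = 27*(-61*45/2 - 3)**2 = 27*(-2745/2 - 3)**2 = 27*(-2751/2)**2 = 27*(7568001/4) = 204336027/4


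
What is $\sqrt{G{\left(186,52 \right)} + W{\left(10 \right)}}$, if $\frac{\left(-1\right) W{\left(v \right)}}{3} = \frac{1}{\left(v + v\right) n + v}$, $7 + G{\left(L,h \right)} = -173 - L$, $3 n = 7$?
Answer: $\frac{i \sqrt{10578930}}{170} \approx 19.133 i$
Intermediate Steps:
$n = \frac{7}{3}$ ($n = \frac{1}{3} \cdot 7 = \frac{7}{3} \approx 2.3333$)
$G{\left(L,h \right)} = -180 - L$ ($G{\left(L,h \right)} = -7 - \left(173 + L\right) = -180 - L$)
$W{\left(v \right)} = - \frac{9}{17 v}$ ($W{\left(v \right)} = - \frac{3}{\left(v + v\right) \frac{7}{3} + v} = - \frac{3}{2 v \frac{7}{3} + v} = - \frac{3}{\frac{14 v}{3} + v} = - \frac{3}{\frac{17}{3} v} = - 3 \frac{3}{17 v} = - \frac{9}{17 v}$)
$\sqrt{G{\left(186,52 \right)} + W{\left(10 \right)}} = \sqrt{\left(-180 - 186\right) - \frac{9}{17 \cdot 10}} = \sqrt{\left(-180 - 186\right) - \frac{9}{170}} = \sqrt{-366 - \frac{9}{170}} = \sqrt{- \frac{62229}{170}} = \frac{i \sqrt{10578930}}{170}$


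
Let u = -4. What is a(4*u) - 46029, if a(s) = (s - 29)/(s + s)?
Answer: -1472883/32 ≈ -46028.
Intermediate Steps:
a(s) = (-29 + s)/(2*s) (a(s) = (-29 + s)/((2*s)) = (-29 + s)*(1/(2*s)) = (-29 + s)/(2*s))
a(4*u) - 46029 = (-29 + 4*(-4))/(2*((4*(-4)))) - 46029 = (1/2)*(-29 - 16)/(-16) - 46029 = (1/2)*(-1/16)*(-45) - 46029 = 45/32 - 46029 = -1472883/32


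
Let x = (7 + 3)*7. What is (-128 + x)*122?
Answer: -7076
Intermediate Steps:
x = 70 (x = 10*7 = 70)
(-128 + x)*122 = (-128 + 70)*122 = -58*122 = -7076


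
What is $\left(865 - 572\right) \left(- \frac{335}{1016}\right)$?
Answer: $- \frac{98155}{1016} \approx -96.609$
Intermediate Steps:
$\left(865 - 572\right) \left(- \frac{335}{1016}\right) = 293 \left(\left(-335\right) \frac{1}{1016}\right) = 293 \left(- \frac{335}{1016}\right) = - \frac{98155}{1016}$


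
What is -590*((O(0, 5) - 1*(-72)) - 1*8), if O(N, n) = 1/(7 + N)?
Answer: -264910/7 ≈ -37844.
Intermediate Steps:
-590*((O(0, 5) - 1*(-72)) - 1*8) = -590*((1/(7 + 0) - 1*(-72)) - 1*8) = -590*((1/7 + 72) - 8) = -590*((⅐ + 72) - 8) = -590*(505/7 - 8) = -590*449/7 = -264910/7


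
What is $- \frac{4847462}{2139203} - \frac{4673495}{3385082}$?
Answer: $- \frac{26406610886369}{7241377569646} \approx -3.6466$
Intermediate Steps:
$- \frac{4847462}{2139203} - \frac{4673495}{3385082} = - \frac{26406610886369}{7241377569646}$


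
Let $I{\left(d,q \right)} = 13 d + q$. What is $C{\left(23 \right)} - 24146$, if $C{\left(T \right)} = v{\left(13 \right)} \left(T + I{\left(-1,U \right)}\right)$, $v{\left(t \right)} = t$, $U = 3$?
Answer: $-23977$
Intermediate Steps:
$I{\left(d,q \right)} = q + 13 d$
$C{\left(T \right)} = -130 + 13 T$ ($C{\left(T \right)} = 13 \left(T + \left(3 + 13 \left(-1\right)\right)\right) = 13 \left(T + \left(3 - 13\right)\right) = 13 \left(T - 10\right) = 13 \left(-10 + T\right) = -130 + 13 T$)
$C{\left(23 \right)} - 24146 = \left(-130 + 13 \cdot 23\right) - 24146 = \left(-130 + 299\right) - 24146 = 169 - 24146 = -23977$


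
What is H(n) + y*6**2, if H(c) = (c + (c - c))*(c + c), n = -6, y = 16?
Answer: 648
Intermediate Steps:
H(c) = 2*c**2 (H(c) = (c + 0)*(2*c) = c*(2*c) = 2*c**2)
H(n) + y*6**2 = 2*(-6)**2 + 16*6**2 = 2*36 + 16*36 = 72 + 576 = 648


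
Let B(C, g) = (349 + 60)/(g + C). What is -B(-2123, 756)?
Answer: 409/1367 ≈ 0.29920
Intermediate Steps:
B(C, g) = 409/(C + g)
-B(-2123, 756) = -409/(-2123 + 756) = -409/(-1367) = -409*(-1)/1367 = -1*(-409/1367) = 409/1367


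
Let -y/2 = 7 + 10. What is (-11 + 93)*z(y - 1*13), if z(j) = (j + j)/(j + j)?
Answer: 82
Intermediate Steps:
y = -34 (y = -2*(7 + 10) = -2*17 = -34)
z(j) = 1 (z(j) = (2*j)/((2*j)) = (2*j)*(1/(2*j)) = 1)
(-11 + 93)*z(y - 1*13) = (-11 + 93)*1 = 82*1 = 82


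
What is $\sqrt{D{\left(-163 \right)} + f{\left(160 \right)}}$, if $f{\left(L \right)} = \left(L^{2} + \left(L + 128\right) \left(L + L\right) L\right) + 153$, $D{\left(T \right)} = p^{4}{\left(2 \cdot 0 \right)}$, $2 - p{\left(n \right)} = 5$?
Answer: $\sqrt{14771434} \approx 3843.4$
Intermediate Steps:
$p{\left(n \right)} = -3$ ($p{\left(n \right)} = 2 - 5 = -3$)
$D{\left(T \right)} = 81$ ($D{\left(T \right)} = \left(-3\right)^{4} = 81$)
$f{\left(L \right)} = 153 + L^{2} + 2 L^{2} \left(128 + L\right)$ ($f{\left(L \right)} = \left(L^{2} + \left(128 + L\right) 2 L L\right) + 153 = \left(L^{2} + 2 L \left(128 + L\right) L\right) + 153 = \left(L^{2} + 2 L^{2} \left(128 + L\right)\right) + 153 = 153 + L^{2} + 2 L^{2} \left(128 + L\right)$)
$\sqrt{D{\left(-163 \right)} + f{\left(160 \right)}} = \sqrt{81 + \left(153 + 2 \cdot 160^{3} + 257 \cdot 160^{2}\right)} = \sqrt{81 + \left(153 + 2 \cdot 4096000 + 257 \cdot 25600\right)} = \sqrt{81 + \left(153 + 8192000 + 6579200\right)} = \sqrt{81 + 14771353} = \sqrt{14771434}$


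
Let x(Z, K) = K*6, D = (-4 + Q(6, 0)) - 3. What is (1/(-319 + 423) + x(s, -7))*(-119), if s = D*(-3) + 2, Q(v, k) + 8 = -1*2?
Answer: 519673/104 ≈ 4996.9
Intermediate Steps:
Q(v, k) = -10 (Q(v, k) = -8 - 1*2 = -8 - 2 = -10)
D = -17 (D = (-4 - 10) - 3 = -14 - 3 = -17)
s = 53 (s = -17*(-3) + 2 = 51 + 2 = 53)
x(Z, K) = 6*K
(1/(-319 + 423) + x(s, -7))*(-119) = (1/(-319 + 423) + 6*(-7))*(-119) = (1/104 - 42)*(-119) = -4367/104*(-119) = 519673/104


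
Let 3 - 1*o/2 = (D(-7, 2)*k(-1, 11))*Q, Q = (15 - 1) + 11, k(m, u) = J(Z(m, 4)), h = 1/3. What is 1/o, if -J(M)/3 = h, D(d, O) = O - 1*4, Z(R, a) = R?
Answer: -1/94 ≈ -0.010638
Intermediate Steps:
D(d, O) = -4 + O (D(d, O) = O - 4 = -4 + O)
h = ⅓ ≈ 0.33333
J(M) = -1 (J(M) = -3*⅓ = -1)
k(m, u) = -1
Q = 25 (Q = 14 + 11 = 25)
o = -94 (o = 6 - 2*(-4 + 2)*(-1)*25 = 6 - 2*(-2*(-1))*25 = 6 - 4*25 = 6 - 2*50 = 6 - 100 = -94)
1/o = 1/(-94) = -1/94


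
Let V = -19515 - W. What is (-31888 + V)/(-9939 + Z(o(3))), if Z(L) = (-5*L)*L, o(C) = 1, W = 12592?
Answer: 63995/9944 ≈ 6.4355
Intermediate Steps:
V = -32107 (V = -19515 - 1*12592 = -19515 - 12592 = -32107)
Z(L) = -5*L²
(-31888 + V)/(-9939 + Z(o(3))) = (-31888 - 32107)/(-9939 - 5*1²) = -63995/(-9939 - 5*1) = -63995/(-9939 - 5) = -63995/(-9944) = -63995*(-1/9944) = 63995/9944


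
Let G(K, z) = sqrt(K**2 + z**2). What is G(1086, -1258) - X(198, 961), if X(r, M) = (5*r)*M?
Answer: -951390 + 2*sqrt(690490) ≈ -9.4973e+5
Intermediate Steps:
X(r, M) = 5*M*r
G(1086, -1258) - X(198, 961) = sqrt(1086**2 + (-1258)**2) - 5*961*198 = sqrt(1179396 + 1582564) - 1*951390 = sqrt(2761960) - 951390 = 2*sqrt(690490) - 951390 = -951390 + 2*sqrt(690490)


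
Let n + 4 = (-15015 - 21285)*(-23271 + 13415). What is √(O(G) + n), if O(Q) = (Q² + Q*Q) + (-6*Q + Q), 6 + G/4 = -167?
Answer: 4*√22420874 ≈ 18940.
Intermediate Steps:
n = 357772796 (n = -4 + (-15015 - 21285)*(-23271 + 13415) = -4 - 36300*(-9856) = -4 + 357772800 = 357772796)
G = -692 (G = -24 + 4*(-167) = -24 - 668 = -692)
O(Q) = -5*Q + 2*Q² (O(Q) = (Q² + Q²) - 5*Q = 2*Q² - 5*Q = -5*Q + 2*Q²)
√(O(G) + n) = √(-692*(-5 + 2*(-692)) + 357772796) = √(-692*(-5 - 1384) + 357772796) = √(-692*(-1389) + 357772796) = √(961188 + 357772796) = √358733984 = 4*√22420874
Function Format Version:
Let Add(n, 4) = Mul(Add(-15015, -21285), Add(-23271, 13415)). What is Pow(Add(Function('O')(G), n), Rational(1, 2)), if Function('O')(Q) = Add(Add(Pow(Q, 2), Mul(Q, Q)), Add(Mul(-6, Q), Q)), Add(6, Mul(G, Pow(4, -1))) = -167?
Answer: Mul(4, Pow(22420874, Rational(1, 2))) ≈ 18940.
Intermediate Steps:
n = 357772796 (n = Add(-4, Mul(Add(-15015, -21285), Add(-23271, 13415))) = Add(-4, Mul(-36300, -9856)) = Add(-4, 357772800) = 357772796)
G = -692 (G = Add(-24, Mul(4, -167)) = Add(-24, -668) = -692)
Function('O')(Q) = Add(Mul(-5, Q), Mul(2, Pow(Q, 2))) (Function('O')(Q) = Add(Add(Pow(Q, 2), Pow(Q, 2)), Mul(-5, Q)) = Add(Mul(2, Pow(Q, 2)), Mul(-5, Q)) = Add(Mul(-5, Q), Mul(2, Pow(Q, 2))))
Pow(Add(Function('O')(G), n), Rational(1, 2)) = Pow(Add(Mul(-692, Add(-5, Mul(2, -692))), 357772796), Rational(1, 2)) = Pow(Add(Mul(-692, Add(-5, -1384)), 357772796), Rational(1, 2)) = Pow(Add(Mul(-692, -1389), 357772796), Rational(1, 2)) = Pow(Add(961188, 357772796), Rational(1, 2)) = Pow(358733984, Rational(1, 2)) = Mul(4, Pow(22420874, Rational(1, 2)))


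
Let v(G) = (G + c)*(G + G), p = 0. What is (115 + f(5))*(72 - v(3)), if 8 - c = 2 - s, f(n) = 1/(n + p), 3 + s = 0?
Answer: 20736/5 ≈ 4147.2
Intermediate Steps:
s = -3 (s = -3 + 0 = -3)
f(n) = 1/n (f(n) = 1/(n + 0) = 1/n)
c = 3 (c = 8 - (2 - 1*(-3)) = 8 - (2 + 3) = 8 - 1*5 = 8 - 5 = 3)
v(G) = 2*G*(3 + G) (v(G) = (G + 3)*(G + G) = (3 + G)*(2*G) = 2*G*(3 + G))
(115 + f(5))*(72 - v(3)) = (115 + 1/5)*(72 - 2*3*(3 + 3)) = (115 + ⅕)*(72 - 2*3*6) = 576*(72 - 1*36)/5 = 576*(72 - 36)/5 = (576/5)*36 = 20736/5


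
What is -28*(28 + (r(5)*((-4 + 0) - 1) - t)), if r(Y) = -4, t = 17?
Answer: -868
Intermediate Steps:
-28*(28 + (r(5)*((-4 + 0) - 1) - t)) = -28*(28 + (-4*((-4 + 0) - 1) - 1*17)) = -28*(28 + (-4*(-4 - 1) - 17)) = -28*(28 + (-4*(-5) - 17)) = -28*(28 + (20 - 17)) = -28*(28 + 3) = -28*31 = -868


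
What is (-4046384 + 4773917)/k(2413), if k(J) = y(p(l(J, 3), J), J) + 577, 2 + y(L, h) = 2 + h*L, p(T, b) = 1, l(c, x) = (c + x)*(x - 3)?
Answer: 727533/2990 ≈ 243.32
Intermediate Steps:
l(c, x) = (-3 + x)*(c + x) (l(c, x) = (c + x)*(-3 + x) = (-3 + x)*(c + x))
y(L, h) = L*h (y(L, h) = -2 + (2 + h*L) = -2 + (2 + L*h) = L*h)
k(J) = 577 + J (k(J) = 1*J + 577 = J + 577 = 577 + J)
(-4046384 + 4773917)/k(2413) = (-4046384 + 4773917)/(577 + 2413) = 727533/2990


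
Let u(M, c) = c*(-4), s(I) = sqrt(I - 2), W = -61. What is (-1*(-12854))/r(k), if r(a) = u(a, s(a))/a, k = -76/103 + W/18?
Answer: -49172977*I*sqrt(2339954)/14039724 ≈ -5357.6*I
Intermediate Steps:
s(I) = sqrt(-2 + I)
u(M, c) = -4*c
k = -7651/1854 (k = -76/103 - 61/18 = -7651/1854 ≈ -4.1268)
r(a) = -4*sqrt(-2 + a)/a (r(a) = (-4*sqrt(-2 + a))/a = -4*sqrt(-2 + a)/a)
(-1*(-12854))/r(k) = (-1*(-12854))/((-4*sqrt(-2 - 7651/1854)/(-7651/1854))) = 12854/((-4*(-1854/7651)*sqrt(-11359/1854))) = 12854/((-4*(-1854/7651)*I*sqrt(2339954)/618)) = 12854/((12*I*sqrt(2339954)/7651)) = 12854*(-7651*I*sqrt(2339954)/28079448) = -49172977*I*sqrt(2339954)/14039724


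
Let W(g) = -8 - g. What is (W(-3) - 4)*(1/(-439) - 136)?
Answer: 537345/439 ≈ 1224.0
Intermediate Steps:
(W(-3) - 4)*(1/(-439) - 136) = ((-8 - 1*(-3)) - 4)*(1/(-439) - 136) = ((-8 + 3) - 4)*(-1/439 - 136) = (-5 - 4)*(-59705/439) = -9*(-59705/439) = 537345/439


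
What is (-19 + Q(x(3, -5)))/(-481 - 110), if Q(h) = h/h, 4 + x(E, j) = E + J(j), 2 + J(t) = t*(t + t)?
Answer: 6/197 ≈ 0.030457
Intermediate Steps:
J(t) = -2 + 2*t² (J(t) = -2 + t*(t + t) = -2 + t*(2*t) = -2 + 2*t²)
x(E, j) = -6 + E + 2*j² (x(E, j) = -4 + (E + (-2 + 2*j²)) = -4 + (-2 + E + 2*j²) = -6 + E + 2*j²)
Q(h) = 1
(-19 + Q(x(3, -5)))/(-481 - 110) = (-19 + 1)/(-481 - 110) = -18/(-591) = -18*(-1/591) = 6/197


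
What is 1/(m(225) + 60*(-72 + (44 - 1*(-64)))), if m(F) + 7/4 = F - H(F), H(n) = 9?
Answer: 4/9497 ≈ 0.00042119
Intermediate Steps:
m(F) = -43/4 + F (m(F) = -7/4 + (F - 1*9) = -7/4 + (F - 9) = -7/4 + (-9 + F) = -43/4 + F)
1/(m(225) + 60*(-72 + (44 - 1*(-64)))) = 1/((-43/4 + 225) + 60*(-72 + (44 - 1*(-64)))) = 1/(857/4 + 60*(-72 + (44 + 64))) = 1/(857/4 + 60*(-72 + 108)) = 1/(857/4 + 60*36) = 1/(857/4 + 2160) = 1/(9497/4) = 4/9497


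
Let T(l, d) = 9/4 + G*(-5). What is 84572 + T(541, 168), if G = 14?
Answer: 338017/4 ≈ 84504.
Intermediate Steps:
T(l, d) = -271/4 (T(l, d) = 9/4 + 14*(-5) = 9*(1/4) - 70 = 9/4 - 70 = -271/4)
84572 + T(541, 168) = 84572 - 271/4 = 338017/4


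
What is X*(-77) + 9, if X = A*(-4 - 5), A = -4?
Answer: -2763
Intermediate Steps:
X = 36 (X = -4*(-4 - 5) = -4*(-9) = 36)
X*(-77) + 9 = 36*(-77) + 9 = -2772 + 9 = -2763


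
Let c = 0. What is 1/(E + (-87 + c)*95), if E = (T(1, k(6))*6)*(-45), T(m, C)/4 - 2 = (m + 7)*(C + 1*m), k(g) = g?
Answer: -1/70905 ≈ -1.4103e-5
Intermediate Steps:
T(m, C) = 8 + 4*(7 + m)*(C + m) (T(m, C) = 8 + 4*((m + 7)*(C + 1*m)) = 8 + 4*((7 + m)*(C + m)) = 8 + 4*(7 + m)*(C + m))
E = -62640 (E = ((8 + 4*1² + 28*6 + 28*1 + 4*6*1)*6)*(-45) = ((8 + 4*1 + 168 + 28 + 24)*6)*(-45) = ((8 + 4 + 168 + 28 + 24)*6)*(-45) = (232*6)*(-45) = 1392*(-45) = -62640)
1/(E + (-87 + c)*95) = 1/(-62640 + (-87 + 0)*95) = 1/(-62640 - 87*95) = 1/(-62640 - 8265) = 1/(-70905) = -1/70905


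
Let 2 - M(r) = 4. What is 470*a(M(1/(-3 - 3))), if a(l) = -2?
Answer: -940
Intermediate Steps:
M(r) = -2 (M(r) = 2 - 1*4 = 2 - 4 = -2)
470*a(M(1/(-3 - 3))) = 470*(-2) = -940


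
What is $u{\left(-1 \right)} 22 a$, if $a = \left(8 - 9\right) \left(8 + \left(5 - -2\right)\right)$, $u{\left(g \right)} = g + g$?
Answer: $660$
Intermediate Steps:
$u{\left(g \right)} = 2 g$
$a = -15$ ($a = - (8 + \left(5 + 2\right)) = - (8 + 7) = \left(-1\right) 15 = -15$)
$u{\left(-1 \right)} 22 a = 2 \left(-1\right) 22 \left(-15\right) = \left(-2\right) 22 \left(-15\right) = \left(-44\right) \left(-15\right) = 660$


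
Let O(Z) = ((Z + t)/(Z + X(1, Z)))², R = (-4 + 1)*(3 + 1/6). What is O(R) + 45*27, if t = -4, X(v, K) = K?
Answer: 1755189/1444 ≈ 1215.5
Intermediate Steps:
R = -19/2 (R = -3*(3 + ⅙) = -3*19/6 = -19/2 ≈ -9.5000)
O(Z) = (-4 + Z)²/(4*Z²) (O(Z) = ((Z - 4)/(Z + Z))² = ((-4 + Z)/((2*Z)))² = ((-4 + Z)*(1/(2*Z)))² = ((-4 + Z)/(2*Z))² = (-4 + Z)²/(4*Z²))
O(R) + 45*27 = (-4 - 19/2)²/(4*(-19/2)²) + 45*27 = (¼)*(4/361)*(-27/2)² + 1215 = (¼)*(4/361)*(729/4) + 1215 = 729/1444 + 1215 = 1755189/1444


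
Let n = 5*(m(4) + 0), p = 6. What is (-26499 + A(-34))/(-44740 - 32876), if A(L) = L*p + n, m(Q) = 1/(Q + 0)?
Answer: 106807/310464 ≈ 0.34402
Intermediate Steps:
m(Q) = 1/Q
n = 5/4 (n = 5*(1/4 + 0) = 5*(¼ + 0) = 5*(¼) = 5/4 ≈ 1.2500)
A(L) = 5/4 + 6*L (A(L) = L*6 + 5/4 = 6*L + 5/4 = 5/4 + 6*L)
(-26499 + A(-34))/(-44740 - 32876) = (-26499 + (5/4 + 6*(-34)))/(-44740 - 32876) = (-26499 + (5/4 - 204))/(-77616) = (-26499 - 811/4)*(-1/77616) = -106807/4*(-1/77616) = 106807/310464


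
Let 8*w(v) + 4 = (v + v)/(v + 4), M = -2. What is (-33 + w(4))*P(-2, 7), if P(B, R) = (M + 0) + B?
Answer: 267/2 ≈ 133.50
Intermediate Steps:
w(v) = -½ + v/(4*(4 + v)) (w(v) = -½ + ((v + v)/(v + 4))/8 = -½ + ((2*v)/(4 + v))/8 = -½ + (2*v/(4 + v))/8 = -½ + v/(4*(4 + v)))
P(B, R) = -2 + B (P(B, R) = (-2 + 0) + B = -2 + B)
(-33 + w(4))*P(-2, 7) = (-33 + (-8 - 1*4)/(4*(4 + 4)))*(-2 - 2) = (-33 + (¼)*(-8 - 4)/8)*(-4) = (-33 + (¼)*(⅛)*(-12))*(-4) = (-33 - 3/8)*(-4) = -267/8*(-4) = 267/2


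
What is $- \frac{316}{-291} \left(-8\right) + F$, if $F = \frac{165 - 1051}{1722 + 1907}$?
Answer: $- \frac{9431938}{1056039} \approx -8.9314$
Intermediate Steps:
$F = - \frac{886}{3629} \approx -0.24414$
$- \frac{316}{-291} \left(-8\right) + F = - \frac{316}{-291} \left(-8\right) - \frac{886}{3629} = \left(-316\right) \left(- \frac{1}{291}\right) \left(-8\right) - \frac{886}{3629} = \frac{316}{291} \left(-8\right) - \frac{886}{3629} = - \frac{2528}{291} - \frac{886}{3629} = - \frac{9431938}{1056039}$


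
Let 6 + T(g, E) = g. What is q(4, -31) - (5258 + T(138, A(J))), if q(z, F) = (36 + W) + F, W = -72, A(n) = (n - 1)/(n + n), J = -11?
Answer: -5457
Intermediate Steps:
A(n) = (-1 + n)/(2*n) (A(n) = (-1 + n)/((2*n)) = (-1 + n)*(1/(2*n)) = (-1 + n)/(2*n))
T(g, E) = -6 + g
q(z, F) = -36 + F (q(z, F) = (36 - 72) + F = -36 + F)
q(4, -31) - (5258 + T(138, A(J))) = (-36 - 31) - (5258 + (-6 + 138)) = -67 - (5258 + 132) = -67 - 1*5390 = -67 - 5390 = -5457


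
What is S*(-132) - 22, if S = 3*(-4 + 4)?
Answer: -22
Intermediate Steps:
S = 0 (S = 3*0 = 0)
S*(-132) - 22 = 0*(-132) - 22 = 0 - 22 = -22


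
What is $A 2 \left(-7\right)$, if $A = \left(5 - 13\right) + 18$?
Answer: $-140$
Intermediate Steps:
$A = 10$ ($A = \left(5 - 13\right) + 18 = -8 + 18 = 10$)
$A 2 \left(-7\right) = 10 \cdot 2 \left(-7\right) = 10 \left(-14\right) = -140$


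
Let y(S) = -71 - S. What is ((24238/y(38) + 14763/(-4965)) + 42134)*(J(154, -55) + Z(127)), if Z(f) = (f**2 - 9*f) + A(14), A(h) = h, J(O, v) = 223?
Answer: 115087594886173/180395 ≈ 6.3798e+8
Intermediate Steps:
Z(f) = 14 + f**2 - 9*f (Z(f) = (f**2 - 9*f) + 14 = 14 + f**2 - 9*f)
((24238/y(38) + 14763/(-4965)) + 42134)*(J(154, -55) + Z(127)) = ((24238/(-71 - 1*38) + 14763/(-4965)) + 42134)*(223 + (14 + 127**2 - 9*127)) = ((24238/(-71 - 38) + 14763*(-1/4965)) + 42134)*(223 + (14 + 16129 - 1143)) = ((24238/(-109) - 4921/1655) + 42134)*(223 + 15000) = ((24238*(-1/109) - 4921/1655) + 42134)*15223 = ((-24238/109 - 4921/1655) + 42134)*15223 = (-40650279/180395 + 42134)*15223 = (7560112651/180395)*15223 = 115087594886173/180395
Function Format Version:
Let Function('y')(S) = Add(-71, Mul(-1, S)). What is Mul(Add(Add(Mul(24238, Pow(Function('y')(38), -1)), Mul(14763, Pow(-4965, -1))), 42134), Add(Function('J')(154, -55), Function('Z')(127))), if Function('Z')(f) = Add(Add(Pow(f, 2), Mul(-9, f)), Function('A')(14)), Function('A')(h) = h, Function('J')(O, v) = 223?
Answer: Rational(115087594886173, 180395) ≈ 6.3798e+8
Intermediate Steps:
Function('Z')(f) = Add(14, Pow(f, 2), Mul(-9, f)) (Function('Z')(f) = Add(Add(Pow(f, 2), Mul(-9, f)), 14) = Add(14, Pow(f, 2), Mul(-9, f)))
Mul(Add(Add(Mul(24238, Pow(Function('y')(38), -1)), Mul(14763, Pow(-4965, -1))), 42134), Add(Function('J')(154, -55), Function('Z')(127))) = Mul(Add(Add(Mul(24238, Pow(Add(-71, Mul(-1, 38)), -1)), Mul(14763, Pow(-4965, -1))), 42134), Add(223, Add(14, Pow(127, 2), Mul(-9, 127)))) = Mul(Add(Add(Mul(24238, Pow(Add(-71, -38), -1)), Mul(14763, Rational(-1, 4965))), 42134), Add(223, Add(14, 16129, -1143))) = Mul(Add(Add(Mul(24238, Pow(-109, -1)), Rational(-4921, 1655)), 42134), Add(223, 15000)) = Mul(Add(Add(Mul(24238, Rational(-1, 109)), Rational(-4921, 1655)), 42134), 15223) = Mul(Add(Add(Rational(-24238, 109), Rational(-4921, 1655)), 42134), 15223) = Mul(Add(Rational(-40650279, 180395), 42134), 15223) = Mul(Rational(7560112651, 180395), 15223) = Rational(115087594886173, 180395)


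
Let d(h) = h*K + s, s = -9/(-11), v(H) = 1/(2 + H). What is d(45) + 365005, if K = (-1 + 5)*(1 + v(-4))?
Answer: 4016054/11 ≈ 3.6510e+5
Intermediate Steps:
s = 9/11 (s = -9*(-1/11) = 9/11 ≈ 0.81818)
K = 2 (K = (-1 + 5)*(1 + 1/(2 - 4)) = 4*(1 + 1/(-2)) = 4*(1 - ½) = 4*(½) = 2)
d(h) = 9/11 + 2*h (d(h) = h*2 + 9/11 = 2*h + 9/11 = 9/11 + 2*h)
d(45) + 365005 = (9/11 + 2*45) + 365005 = (9/11 + 90) + 365005 = 999/11 + 365005 = 4016054/11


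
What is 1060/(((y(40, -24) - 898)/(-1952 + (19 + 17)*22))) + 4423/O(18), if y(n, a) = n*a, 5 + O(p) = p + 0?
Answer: 12101367/12077 ≈ 1002.0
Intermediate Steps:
O(p) = -5 + p (O(p) = -5 + (p + 0) = -5 + p)
y(n, a) = a*n
1060/(((y(40, -24) - 898)/(-1952 + (19 + 17)*22))) + 4423/O(18) = 1060/(((-24*40 - 898)/(-1952 + (19 + 17)*22))) + 4423/(-5 + 18) = 1060/(((-960 - 898)/(-1952 + 36*22))) + 4423/13 = 1060/((-1858/(-1952 + 792))) + 4423*(1/13) = 1060/((-1858/(-1160))) + 4423/13 = 1060/((-1858*(-1/1160))) + 4423/13 = 1060/(929/580) + 4423/13 = 1060*(580/929) + 4423/13 = 614800/929 + 4423/13 = 12101367/12077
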